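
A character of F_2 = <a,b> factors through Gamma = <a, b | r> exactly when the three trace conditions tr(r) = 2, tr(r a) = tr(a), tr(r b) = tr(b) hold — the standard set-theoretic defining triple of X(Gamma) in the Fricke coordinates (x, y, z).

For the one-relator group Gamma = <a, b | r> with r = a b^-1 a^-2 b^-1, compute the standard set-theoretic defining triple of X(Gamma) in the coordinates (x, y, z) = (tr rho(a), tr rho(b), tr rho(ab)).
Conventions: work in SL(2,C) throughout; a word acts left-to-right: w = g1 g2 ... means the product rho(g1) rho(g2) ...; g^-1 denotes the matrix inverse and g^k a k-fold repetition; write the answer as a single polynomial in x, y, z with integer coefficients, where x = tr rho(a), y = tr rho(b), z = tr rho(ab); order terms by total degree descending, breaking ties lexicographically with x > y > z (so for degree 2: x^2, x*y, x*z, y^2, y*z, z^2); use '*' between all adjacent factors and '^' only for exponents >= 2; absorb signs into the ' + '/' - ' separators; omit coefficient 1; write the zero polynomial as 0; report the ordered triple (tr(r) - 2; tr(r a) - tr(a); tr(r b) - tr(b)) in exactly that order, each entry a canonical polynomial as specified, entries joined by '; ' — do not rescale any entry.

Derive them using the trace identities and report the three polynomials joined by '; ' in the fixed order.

use: tr(b^-1) = tr(b) = y
tr(b a b) = tr(b) tr(a b) - tr(a) = y*z - x
use: tr(b a b a) = tr(a b) tr(a b) - tr(1) = z^2 - 2
tr(a^-1 b a b) = tr(b a b) tr(a) - tr(b a b a) = x*y*z - x^2 - z^2 + 2
apply: tr(a b^-1 a^-1 b) = tr(a^-1 b a) tr(b) - tr(a^-1 b a b) = -x*y*z + x^2 + y^2 + z^2 - 2
tr(a^-1 b^-1 a b^-1) = tr(a b^-1 a^-1) tr(b) - tr(a b^-1 a^-1 b) = x*y*z - x^2 - z^2 + 2
use: tr(a b^-1) = tr(a) tr(b) - tr(a b) = x*y - z
tr(b^-1 a b^-1) = tr(a b^-1) tr(b) - tr(a) = x*y^2 - y*z - x
tr(a b^-1 a^-2 b^-1) = tr(a^-1 b^-1 a b^-1) tr(a) - tr(a^-1 b^-1 a b^-1 a) = x^2*y*z - x^3 - x*y^2 - x*z^2 + y*z + 3*x
tr(a^2) = tr(a) tr(a) - tr(1) = x^2 - 2
tr(a^2 b) = tr(a) tr(b a) - tr(b) = x*z - y
tr(a^2 b^-1) = tr(a^2) tr(b) - tr(a^2 b) = x^2*y - x*z - y
tr(b^-1 a^2 b^-1) = tr(a^2 b^-1) tr(b) - tr(a^2) = x^2*y^2 - x*y*z - x^2 - y^2 + 2
tr(a^3) = tr(a) tr(a^2) - tr(a) = x^3 - 3*x
tr(a^3 b) = tr(a) tr(b a^2) - tr(b a) = x^2*z - x*y - z
apply: tr(a b^-1 a^2) = tr(a^3) tr(b) - tr(a^3 b) = x^3*y - x^2*z - 2*x*y + z
tr(a^2 b a b) = tr(a) tr(b a b a) - tr(b a b) = x*z^2 - y*z - x
tr(a b^-1 a^2 b) = tr(a^2 b a) tr(b) - tr(a^2 b a b) = x^2*y*z - x*y^2 - x*z^2 + x
tr(b^-1 a^2 b^-1 a) = tr(a b^-1 a^2) tr(b) - tr(a b^-1 a^2 b) = x^3*y^2 - 2*x^2*y*z - x*y^2 + x*z^2 + y*z - x
apply: tr(a^-1 b^-1 a^2 b^-1) = tr(b^-1 a^2 b^-1) tr(a) - tr(b^-1 a^2 b^-1 a) = x^2*y*z - x^3 - x*z^2 - y*z + 3*x
tr(a b^-1 a^-2 b^-1 a) = tr(a^-1 b^-1 a^2 b^-1) tr(a) - tr(a^-1 b^-1 a^2 b^-1 a) = x^3*y*z - x^4 - x^2*y^2 - x^2*z^2 + 4*x^2 + y^2 - 2
assemble the triple (tr(r) - 2; tr(r a) - x; tr(r b) - y)

x^2*y*z - x^3 - x*y^2 - x*z^2 + y*z + 3*x - 2; x^3*y*z - x^4 - x^2*y^2 - x^2*z^2 + 4*x^2 + y^2 - x - 2; -y + z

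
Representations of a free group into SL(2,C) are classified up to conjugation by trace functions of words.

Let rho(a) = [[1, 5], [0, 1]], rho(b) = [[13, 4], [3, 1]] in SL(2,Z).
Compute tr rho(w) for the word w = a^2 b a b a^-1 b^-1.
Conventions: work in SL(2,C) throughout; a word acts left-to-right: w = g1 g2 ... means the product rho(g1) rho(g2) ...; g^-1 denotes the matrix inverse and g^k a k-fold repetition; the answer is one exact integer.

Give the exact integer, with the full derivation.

rho(a) = [[1, 5], [0, 1]]
... * rho(a) = [[1, 5], [0, 1]]  ->  [[1, 10], [0, 1]]
... * rho(b) = [[13, 4], [3, 1]]  ->  [[43, 14], [3, 1]]
... * rho(a) = [[1, 5], [0, 1]]  ->  [[43, 229], [3, 16]]
... * rho(b) = [[13, 4], [3, 1]]  ->  [[1246, 401], [87, 28]]
... * rho(a^-1) = [[1, -5], [0, 1]]  ->  [[1246, -5829], [87, -407]]
... * rho(b^-1) = [[1, -4], [-3, 13]]  ->  [[18733, -80761], [1308, -5639]]
tr = 18733 + -5639 = 13094

13094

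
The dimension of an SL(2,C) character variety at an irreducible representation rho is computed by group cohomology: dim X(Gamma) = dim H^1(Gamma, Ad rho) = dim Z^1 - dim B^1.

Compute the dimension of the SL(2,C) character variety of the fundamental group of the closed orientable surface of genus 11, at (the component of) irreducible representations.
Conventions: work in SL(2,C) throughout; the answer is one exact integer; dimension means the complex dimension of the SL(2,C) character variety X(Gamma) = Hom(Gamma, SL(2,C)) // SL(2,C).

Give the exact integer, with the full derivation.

60

pi_1 of the closed genus-11 surface has 22 generators bound by the single product-of-commutators relator.
Unconstrained cocycle data is one sl_2 vector per generator (66 dimensions), cut by the relator condition d_2(z) = 0.
At an irreducible rho, H^2 = coker(d_2) vanishes (Poincare duality: H^2 is dual to H^0 = invariants = 0), so d_2 is surjective onto sl_2 and dim Z^1 = 66 - 3 = 63.
Coboundaries contribute dim B^1 = 3 (injective at irreducible rho).
dim X = dim H^1 = 63 - 3 = 60.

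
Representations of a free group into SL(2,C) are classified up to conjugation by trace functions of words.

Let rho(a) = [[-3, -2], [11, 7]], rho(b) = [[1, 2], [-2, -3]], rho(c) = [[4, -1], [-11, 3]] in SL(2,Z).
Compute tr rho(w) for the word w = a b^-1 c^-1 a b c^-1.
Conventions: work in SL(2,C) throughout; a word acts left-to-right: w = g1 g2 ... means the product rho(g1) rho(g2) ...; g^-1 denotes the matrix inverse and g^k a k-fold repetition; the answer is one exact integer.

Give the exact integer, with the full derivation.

-82

rho(a) = [[-3, -2], [11, 7]]
... * rho(b^-1) = [[-3, -2], [2, 1]]  ->  [[5, 4], [-19, -15]]
... * rho(c^-1) = [[3, 1], [11, 4]]  ->  [[59, 21], [-222, -79]]
... * rho(a) = [[-3, -2], [11, 7]]  ->  [[54, 29], [-203, -109]]
... * rho(b) = [[1, 2], [-2, -3]]  ->  [[-4, 21], [15, -79]]
... * rho(c^-1) = [[3, 1], [11, 4]]  ->  [[219, 80], [-824, -301]]
tr = 219 + -301 = -82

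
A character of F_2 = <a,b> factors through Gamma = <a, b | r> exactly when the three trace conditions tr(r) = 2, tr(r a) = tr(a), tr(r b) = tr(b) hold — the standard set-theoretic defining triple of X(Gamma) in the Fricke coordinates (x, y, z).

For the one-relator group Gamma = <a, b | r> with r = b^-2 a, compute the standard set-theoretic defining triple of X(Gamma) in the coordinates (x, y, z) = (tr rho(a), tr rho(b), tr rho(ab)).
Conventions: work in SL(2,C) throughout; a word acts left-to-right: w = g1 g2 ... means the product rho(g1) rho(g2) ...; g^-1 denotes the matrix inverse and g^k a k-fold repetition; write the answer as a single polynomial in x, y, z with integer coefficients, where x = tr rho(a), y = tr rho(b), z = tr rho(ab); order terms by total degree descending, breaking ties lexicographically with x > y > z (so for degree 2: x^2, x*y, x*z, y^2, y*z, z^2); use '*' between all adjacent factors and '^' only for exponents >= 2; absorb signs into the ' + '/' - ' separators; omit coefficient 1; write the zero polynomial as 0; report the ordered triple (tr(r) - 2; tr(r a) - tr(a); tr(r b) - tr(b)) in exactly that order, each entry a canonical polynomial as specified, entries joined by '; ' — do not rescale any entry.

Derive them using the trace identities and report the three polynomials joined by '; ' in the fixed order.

x*y^2 - y*z - x - 2; x^2*y^2 - x*y*z - x^2 - y^2 - x + 2; x*y - y - z

so tr(a b^-1) = tr(a)*tr(b) - tr(a b)  (eliminate b^-1) = x*y - z
so tr(b^-2 a) = tr(a b^-1)*tr(b) - tr(a)  (eliminate b^-1) = x*y^2 - y*z - x
tr(a^2) = tr(a)*tr(a) - tr(1)   [square of a] = x^2 - 2
reduce: tr(a^2 b) = tr(a)*tr(b a) - tr(b)   [square of a] = x*z - y
tr(a^2 b^-1) = tr(a^2)*tr(b) - tr(a^2 b)   [inverse elimination on b] = x^2*y - x*z - y
reduce: tr(b^-2 a^2) = tr(a^2 b^-1)*tr(b) - tr(a^2)   [inverse elimination on b] = x^2*y^2 - x*y*z - x^2 - y^2 + 2
assemble the triple (tr(r) - 2; tr(r a) - x; tr(r b) - y)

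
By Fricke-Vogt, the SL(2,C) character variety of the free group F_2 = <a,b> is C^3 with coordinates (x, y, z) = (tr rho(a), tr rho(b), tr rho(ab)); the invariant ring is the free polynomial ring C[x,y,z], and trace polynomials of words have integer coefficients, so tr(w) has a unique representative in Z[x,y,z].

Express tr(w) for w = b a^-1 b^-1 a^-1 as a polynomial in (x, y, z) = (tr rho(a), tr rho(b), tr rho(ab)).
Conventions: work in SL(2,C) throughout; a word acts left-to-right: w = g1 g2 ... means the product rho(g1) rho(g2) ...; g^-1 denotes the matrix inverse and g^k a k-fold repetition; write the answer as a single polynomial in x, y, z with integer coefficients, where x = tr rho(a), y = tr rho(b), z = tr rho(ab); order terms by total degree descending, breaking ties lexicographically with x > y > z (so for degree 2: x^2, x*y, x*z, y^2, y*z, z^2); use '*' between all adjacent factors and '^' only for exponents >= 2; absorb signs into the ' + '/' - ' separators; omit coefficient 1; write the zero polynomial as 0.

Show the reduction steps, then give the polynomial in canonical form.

x*y*z - y^2 - z^2 + 2

use: trace(b a^-1) = trace(b) * trace(a) - trace(b a) = x*y - z
trace(a^-1 b a^-1) = trace(b a^-1) * trace(a) - trace(b) = x^2*y - x*z - y
trace(b^2) = trace(b) * trace(b) - trace(1) = y^2 - 2
trace(b^2 a) = trace(b) * trace(a b) - trace(a) = y*z - x
trace(b a^-1 b) = trace(b^2) * trace(a) - trace(b^2 a) = x*y^2 - y*z - x
trace(b a b a) = trace(a b) * trace(a b) - trace(1)   [split at repeated a] = z^2 - 2
trace(b a^-1 b a) = trace(b a b) * trace(a) - trace(b a b a) = x*y*z - x^2 - z^2 + 2
trace(a^-1 b a^-1 b) = trace(b a^-1 b) * trace(a) - trace(b a^-1 b a) = x^2*y^2 - 2*x*y*z + z^2 - 2
use: trace(b a^-1 b^-1 a^-1) = trace(a^-1 b a^-1) * trace(b) - trace(a^-1 b a^-1 b) = x*y*z - y^2 - z^2 + 2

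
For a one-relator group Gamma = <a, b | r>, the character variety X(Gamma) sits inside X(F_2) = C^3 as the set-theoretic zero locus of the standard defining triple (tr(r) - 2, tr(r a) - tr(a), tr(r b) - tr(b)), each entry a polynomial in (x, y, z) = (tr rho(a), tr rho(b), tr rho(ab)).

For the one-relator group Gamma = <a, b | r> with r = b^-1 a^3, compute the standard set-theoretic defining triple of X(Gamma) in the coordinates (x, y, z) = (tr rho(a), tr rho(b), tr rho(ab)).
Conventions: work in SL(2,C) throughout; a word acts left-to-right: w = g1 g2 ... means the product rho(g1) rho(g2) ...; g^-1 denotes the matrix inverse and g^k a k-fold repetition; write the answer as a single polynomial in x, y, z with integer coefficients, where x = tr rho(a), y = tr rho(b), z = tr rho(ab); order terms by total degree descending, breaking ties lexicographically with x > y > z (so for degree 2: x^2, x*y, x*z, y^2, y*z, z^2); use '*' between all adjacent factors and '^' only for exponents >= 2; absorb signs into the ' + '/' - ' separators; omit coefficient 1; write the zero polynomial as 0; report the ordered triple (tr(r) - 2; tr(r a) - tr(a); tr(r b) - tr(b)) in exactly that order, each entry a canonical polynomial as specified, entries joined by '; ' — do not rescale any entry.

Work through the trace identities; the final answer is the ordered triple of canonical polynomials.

x^3*y - x^2*z - 2*x*y + z - 2; x^4*y - x^3*z - 3*x^2*y + 2*x*z - x + y; x^3 - 3*x - y

reduce: trace(a^2) = trace(a) trace(a) - trace(1)   [square of a] = x^2 - 2
so trace(a^3) = trace(a) trace(a^2) - trace(a)   [square of a] = x^3 - 3*x
so trace(a b a) = trace(a) trace(b a) - trace(b)   [square of a] = x*z - y
reduce: trace(a^3 b) = trace(a) trace(a b a) - trace(a b)   [square of a] = x^2*z - x*y - z
trace(b^-1 a^3) = trace(a^3) trace(b) - trace(a^3 b)   [inverse elimination on b] = x^3*y - x^2*z - 2*x*y + z
trace(a^4) = trace(a) trace(a^3) - trace(a^2) = x^4 - 4*x^2 + 2
trace(a^4 b) = trace(a) trace(a b a^2) - trace(a b a) = x^3*z - x^2*y - 2*x*z + y
reduce: trace(b^-1 a^4) = trace(a^4) trace(b) - trace(a^4 b) = x^4*y - x^3*z - 3*x^2*y + 2*x*z + y
assemble the triple (trace(r) - 2; trace(r a) - x; trace(r b) - y)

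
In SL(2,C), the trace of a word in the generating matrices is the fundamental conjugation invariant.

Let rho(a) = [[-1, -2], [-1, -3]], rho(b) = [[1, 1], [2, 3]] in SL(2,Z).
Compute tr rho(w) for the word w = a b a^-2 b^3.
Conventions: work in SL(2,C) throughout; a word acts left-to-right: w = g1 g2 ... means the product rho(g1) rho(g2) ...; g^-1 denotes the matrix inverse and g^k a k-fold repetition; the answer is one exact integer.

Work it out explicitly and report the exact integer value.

rho(a) = [[-1, -2], [-1, -3]]
... * rho(b) = [[1, 1], [2, 3]]  ->  [[-5, -7], [-7, -10]]
... * rho(a^-1) = [[-3, 2], [1, -1]]  ->  [[8, -3], [11, -4]]
... * rho(a^-1) = [[-3, 2], [1, -1]]  ->  [[-27, 19], [-37, 26]]
... * rho(b) = [[1, 1], [2, 3]]  ->  [[11, 30], [15, 41]]
... * rho(b) = [[1, 1], [2, 3]]  ->  [[71, 101], [97, 138]]
... * rho(b) = [[1, 1], [2, 3]]  ->  [[273, 374], [373, 511]]
tr = 273 + 511 = 784

784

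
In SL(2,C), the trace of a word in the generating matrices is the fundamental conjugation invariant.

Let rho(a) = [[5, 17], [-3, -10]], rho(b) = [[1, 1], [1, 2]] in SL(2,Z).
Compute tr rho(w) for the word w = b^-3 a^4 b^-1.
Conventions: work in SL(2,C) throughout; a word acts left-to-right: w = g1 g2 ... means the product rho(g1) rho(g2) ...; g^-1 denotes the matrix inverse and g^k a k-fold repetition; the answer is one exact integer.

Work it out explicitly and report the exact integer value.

28082

rho(b^-1) = [[2, -1], [-1, 1]]
... * rho(b^-1) = [[2, -1], [-1, 1]]  ->  [[5, -3], [-3, 2]]
... * rho(b^-1) = [[2, -1], [-1, 1]]  ->  [[13, -8], [-8, 5]]
... * rho(a) = [[5, 17], [-3, -10]]  ->  [[89, 301], [-55, -186]]
... * rho(a) = [[5, 17], [-3, -10]]  ->  [[-458, -1497], [283, 925]]
... * rho(a) = [[5, 17], [-3, -10]]  ->  [[2201, 7184], [-1360, -4439]]
... * rho(a) = [[5, 17], [-3, -10]]  ->  [[-10547, -34423], [6517, 21270]]
... * rho(b^-1) = [[2, -1], [-1, 1]]  ->  [[13329, -23876], [-8236, 14753]]
tr = 13329 + 14753 = 28082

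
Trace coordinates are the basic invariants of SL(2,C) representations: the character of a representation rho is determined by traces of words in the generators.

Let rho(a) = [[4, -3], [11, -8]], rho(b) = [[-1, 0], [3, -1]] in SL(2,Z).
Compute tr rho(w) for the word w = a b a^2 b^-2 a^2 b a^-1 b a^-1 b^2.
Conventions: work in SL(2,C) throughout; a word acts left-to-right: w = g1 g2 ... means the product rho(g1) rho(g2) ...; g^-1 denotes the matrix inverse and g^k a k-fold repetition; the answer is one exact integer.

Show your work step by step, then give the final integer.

3822199

rho(a) = [[4, -3], [11, -8]]
... * rho(b) = [[-1, 0], [3, -1]]  ->  [[-13, 3], [-35, 8]]
... * rho(a) = [[4, -3], [11, -8]]  ->  [[-19, 15], [-52, 41]]
... * rho(a) = [[4, -3], [11, -8]]  ->  [[89, -63], [243, -172]]
... * rho(b^-1) = [[-1, 0], [-3, -1]]  ->  [[100, 63], [273, 172]]
... * rho(b^-1) = [[-1, 0], [-3, -1]]  ->  [[-289, -63], [-789, -172]]
... * rho(a) = [[4, -3], [11, -8]]  ->  [[-1849, 1371], [-5048, 3743]]
... * rho(a) = [[4, -3], [11, -8]]  ->  [[7685, -5421], [20981, -14800]]
... * rho(b) = [[-1, 0], [3, -1]]  ->  [[-23948, 5421], [-65381, 14800]]
... * rho(a^-1) = [[-8, 3], [-11, 4]]  ->  [[131953, -50160], [360248, -136943]]
... * rho(b) = [[-1, 0], [3, -1]]  ->  [[-282433, 50160], [-771077, 136943]]
... * rho(a^-1) = [[-8, 3], [-11, 4]]  ->  [[1707704, -646659], [4662243, -1765459]]
... * rho(b) = [[-1, 0], [3, -1]]  ->  [[-3647681, 646659], [-9958620, 1765459]]
... * rho(b) = [[-1, 0], [3, -1]]  ->  [[5587658, -646659], [15254997, -1765459]]
tr = 5587658 + -1765459 = 3822199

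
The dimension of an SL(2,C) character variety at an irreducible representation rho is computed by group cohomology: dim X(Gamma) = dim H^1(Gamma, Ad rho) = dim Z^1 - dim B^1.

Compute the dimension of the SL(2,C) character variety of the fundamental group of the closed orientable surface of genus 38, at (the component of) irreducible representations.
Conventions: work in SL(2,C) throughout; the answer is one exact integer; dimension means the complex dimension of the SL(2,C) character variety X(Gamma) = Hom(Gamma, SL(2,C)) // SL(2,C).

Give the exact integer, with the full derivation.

pi_1 of the closed genus-38 surface has 76 generators bound by the single product-of-commutators relator.
Unconstrained cocycle data is one sl_2 vector per generator (228 dimensions), cut by the relator condition d_2(z) = 0.
At an irreducible rho, H^2 = coker(d_2) vanishes (Poincare duality: H^2 is dual to H^0 = invariants = 0), so d_2 is surjective onto sl_2 and dim Z^1 = 228 - 3 = 225.
As always at irreducible rho, dim B^1 = 3.
Hence dim X = 225 - 3 = 222.

222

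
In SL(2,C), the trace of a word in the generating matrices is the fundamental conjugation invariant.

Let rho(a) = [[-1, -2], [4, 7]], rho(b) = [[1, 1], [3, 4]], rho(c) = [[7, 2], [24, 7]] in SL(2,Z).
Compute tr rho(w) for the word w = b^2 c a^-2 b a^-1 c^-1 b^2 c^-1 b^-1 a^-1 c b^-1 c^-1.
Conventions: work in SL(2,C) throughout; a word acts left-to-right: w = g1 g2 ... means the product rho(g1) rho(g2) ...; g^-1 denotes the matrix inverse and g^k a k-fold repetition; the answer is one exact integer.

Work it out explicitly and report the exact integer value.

1340757242

rho(b) = [[1, 1], [3, 4]]
... * rho(b) = [[1, 1], [3, 4]]  ->  [[4, 5], [15, 19]]
... * rho(c) = [[7, 2], [24, 7]]  ->  [[148, 43], [561, 163]]
... * rho(a^-1) = [[7, 2], [-4, -1]]  ->  [[864, 253], [3275, 959]]
... * rho(a^-1) = [[7, 2], [-4, -1]]  ->  [[5036, 1475], [19089, 5591]]
... * rho(b) = [[1, 1], [3, 4]]  ->  [[9461, 10936], [35862, 41453]]
... * rho(a^-1) = [[7, 2], [-4, -1]]  ->  [[22483, 7986], [85222, 30271]]
... * rho(c^-1) = [[7, -2], [-24, 7]]  ->  [[-34283, 10936], [-129950, 41453]]
... * rho(b) = [[1, 1], [3, 4]]  ->  [[-1475, 9461], [-5591, 35862]]
... * rho(b) = [[1, 1], [3, 4]]  ->  [[26908, 36369], [101995, 137857]]
... * rho(c^-1) = [[7, -2], [-24, 7]]  ->  [[-684500, 200767], [-2594603, 761009]]
... * rho(b^-1) = [[4, -1], [-3, 1]]  ->  [[-3340301, 885267], [-12661439, 3355612]]
... * rho(a^-1) = [[7, 2], [-4, -1]]  ->  [[-26923175, -7565869], [-102052521, -28678490]]
... * rho(c) = [[7, 2], [24, 7]]  ->  [[-370043081, -106807433], [-1402651407, -404854472]]
... * rho(b^-1) = [[4, -1], [-3, 1]]  ->  [[-1159750025, 263235648], [-4396042212, 997796935]]
... * rho(c^-1) = [[7, -2], [-24, 7]]  ->  [[-14435905727, 4162149586], [-54719421924, 15776662969]]
tr = -14435905727 + 15776662969 = 1340757242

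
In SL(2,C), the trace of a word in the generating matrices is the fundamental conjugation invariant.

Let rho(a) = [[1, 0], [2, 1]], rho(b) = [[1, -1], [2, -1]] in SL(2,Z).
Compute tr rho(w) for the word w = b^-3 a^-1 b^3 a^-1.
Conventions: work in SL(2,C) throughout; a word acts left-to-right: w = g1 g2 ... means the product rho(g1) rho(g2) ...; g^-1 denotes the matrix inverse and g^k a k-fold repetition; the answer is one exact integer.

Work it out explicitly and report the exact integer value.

rho(b^-1) = [[-1, 1], [-2, 1]]
... * rho(b^-1) = [[-1, 1], [-2, 1]]  ->  [[-1, 0], [0, -1]]
... * rho(b^-1) = [[-1, 1], [-2, 1]]  ->  [[1, -1], [2, -1]]
... * rho(a^-1) = [[1, 0], [-2, 1]]  ->  [[3, -1], [4, -1]]
... * rho(b) = [[1, -1], [2, -1]]  ->  [[1, -2], [2, -3]]
... * rho(b) = [[1, -1], [2, -1]]  ->  [[-3, 1], [-4, 1]]
... * rho(b) = [[1, -1], [2, -1]]  ->  [[-1, 2], [-2, 3]]
... * rho(a^-1) = [[1, 0], [-2, 1]]  ->  [[-5, 2], [-8, 3]]
tr = -5 + 3 = -2

-2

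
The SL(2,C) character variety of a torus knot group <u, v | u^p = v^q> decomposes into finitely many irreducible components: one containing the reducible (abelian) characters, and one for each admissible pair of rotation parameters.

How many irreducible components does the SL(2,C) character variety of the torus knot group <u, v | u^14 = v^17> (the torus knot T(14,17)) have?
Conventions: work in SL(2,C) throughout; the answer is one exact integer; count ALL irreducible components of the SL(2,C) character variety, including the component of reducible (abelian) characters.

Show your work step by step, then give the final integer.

In the torus knot group T(14,17), u^14 = v^17 is central, so an irreducible representation sends it to +I or -I (Schur).
So on each irreducible component the traces are pinned: tr(u) = 2*cos(pi*alpha/14) with 1 <= alpha <= 13, tr(v) = 2*cos(pi*beta/17) with 1 <= beta <= 16.
The two central values (-1)^alpha I and (-1)^beta I must be the same matrix, so alpha and beta share a parity.
Counting: 7 odd alphas x 8 odd betas + 6 even alphas x 8 even betas = 56 + 48 = 104.
components with irreducible characters: 104; plus the single component of reducible (abelian) characters: total 105.

105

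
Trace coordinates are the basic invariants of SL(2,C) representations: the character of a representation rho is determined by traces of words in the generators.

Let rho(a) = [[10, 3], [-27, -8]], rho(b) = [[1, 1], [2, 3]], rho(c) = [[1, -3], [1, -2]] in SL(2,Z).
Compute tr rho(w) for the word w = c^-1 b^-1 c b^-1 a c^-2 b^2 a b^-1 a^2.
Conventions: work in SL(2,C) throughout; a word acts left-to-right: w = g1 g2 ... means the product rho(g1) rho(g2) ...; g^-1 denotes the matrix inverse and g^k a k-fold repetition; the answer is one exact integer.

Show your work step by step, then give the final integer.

-104673630

rho(c^-1) = [[-2, 3], [-1, 1]]
... * rho(b^-1) = [[3, -1], [-2, 1]]  ->  [[-12, 5], [-5, 2]]
... * rho(c) = [[1, -3], [1, -2]]  ->  [[-7, 26], [-3, 11]]
... * rho(b^-1) = [[3, -1], [-2, 1]]  ->  [[-73, 33], [-31, 14]]
... * rho(a) = [[10, 3], [-27, -8]]  ->  [[-1621, -483], [-688, -205]]
... * rho(c^-1) = [[-2, 3], [-1, 1]]  ->  [[3725, -5346], [1581, -2269]]
... * rho(c^-1) = [[-2, 3], [-1, 1]]  ->  [[-2104, 5829], [-893, 2474]]
... * rho(b) = [[1, 1], [2, 3]]  ->  [[9554, 15383], [4055, 6529]]
... * rho(b) = [[1, 1], [2, 3]]  ->  [[40320, 55703], [17113, 23642]]
... * rho(a) = [[10, 3], [-27, -8]]  ->  [[-1100781, -324664], [-467204, -137797]]
... * rho(b^-1) = [[3, -1], [-2, 1]]  ->  [[-2653015, 776117], [-1126018, 329407]]
... * rho(a) = [[10, 3], [-27, -8]]  ->  [[-47485309, -14167981], [-20154169, -6013310]]
... * rho(a) = [[10, 3], [-27, -8]]  ->  [[-92317603, -29112079], [-39182320, -12356027]]
tr = -92317603 + -12356027 = -104673630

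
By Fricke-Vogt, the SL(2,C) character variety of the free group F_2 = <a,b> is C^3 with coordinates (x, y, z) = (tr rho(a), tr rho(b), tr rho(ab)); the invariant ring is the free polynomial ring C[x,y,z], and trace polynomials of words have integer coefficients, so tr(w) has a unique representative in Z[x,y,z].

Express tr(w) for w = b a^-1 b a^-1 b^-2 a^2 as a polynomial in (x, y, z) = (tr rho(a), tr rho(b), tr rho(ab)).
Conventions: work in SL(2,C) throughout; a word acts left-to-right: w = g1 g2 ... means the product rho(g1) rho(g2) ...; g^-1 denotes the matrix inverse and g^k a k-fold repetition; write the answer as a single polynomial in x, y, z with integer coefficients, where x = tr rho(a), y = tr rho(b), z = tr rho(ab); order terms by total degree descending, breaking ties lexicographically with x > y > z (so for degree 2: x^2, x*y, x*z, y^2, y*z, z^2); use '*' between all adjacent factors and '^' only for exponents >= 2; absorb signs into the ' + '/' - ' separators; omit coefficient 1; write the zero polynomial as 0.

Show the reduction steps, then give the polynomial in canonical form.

-x^3*y^3*z + x^4*y^2 + x^2*y^4 + 2*x^2*y^2*z^2 - x^3*y*z - x*y^3*z - x*y*z^3 - 4*x^2*y^2 + 3*x*y*z + x^2 + y^2 + z^2 - 2

trace(b a b) = trace(b) trace(a b) - trace(a) = y*z - x
trace(b a b a) = trace(a b) trace(a b) - trace(1)   [split at repeated a] = z^2 - 2
trace(a b a^-1 b) = trace(b a b) trace(a) - trace(b a b a) = x*y*z - x^2 - z^2 + 2
trace(b^2) = trace(b) trace(b) - trace(1) = y^2 - 2
trace(b a^2 b) = trace(a) trace(b^2 a) - trace(b^2) = x*y*z - x^2 - y^2 + 2
trace(b a^2) = trace(a) trace(b a) - trace(b) = x*z - y
trace(b^2 a^2 b) = trace(b) trace(b a^2 b) - trace(b a^2) = x*y^2*z - x^2*y - y^3 - x*z + 3*y
trace(a^2 b a b) = trace(a) trace(b a b a) - trace(b a b) = x*z^2 - y*z - x
trace(a^2 b a) = trace(a) trace(a b a) - trace(a b) = x^2*z - x*y - z
trace(b^2 a^2 b a) = trace(b) trace(a^2 b a b) - trace(a^2 b a) = x*y*z^2 - x^2*z - y^2*z + z
trace(b a^2 b a^-1 b) = trace(b^2 a^2 b) trace(a) - trace(b^2 a^2 b a) = x^2*y^2*z - x^3*y - x*y^3 - x*y*z^2 + y^2*z + 3*x*y - z
trace(b a b a^2 b) = trace(b) trace(a b a^2 b) - trace(a b a^2) = x*y*z^2 - x^2*z - y^2*z + z
trace(b a b a b a) = trace(a b) trace(a b a b) - trace(a^-1 b^-1)   [split at repeated a] = z^3 - 3*z
trace(b a b a b) = trace(b) trace(a b a b) - trace(a b a) = y*z^2 - x*z - y
trace(b a b a^2 b a) = trace(a) trace(b a b a b a) - trace(b a b a b) = x*z^3 - y*z^2 - 2*x*z + y
trace(b a^2 b a^-1 b a) = trace(b a b a^2 b) trace(a) - trace(b a b a^2 b a) = x^2*y*z^2 - x^3*z - x*y^2*z - x*z^3 + y*z^2 + 3*x*z - y
trace(a^2 b a^-1 b a^-1 b) = trace(b a^2 b a^-1 b) trace(a) - trace(b a^2 b a^-1 b a) = x^3*y^2*z - x^4*y - x^2*y^3 - 2*x^2*y*z^2 + x^3*z + 2*x*y^2*z + x*z^3 + 3*x^2*y - y*z^2 - 4*x*z + y
trace(b^-1 a^2 b a^-1 b a^-1) = trace(a^2 b a^-1 b a^-1) trace(b) - trace(a^2 b a^-1 b a^-1 b) = -x^3*y^2*z + x^4*y + x^2*y^3 + 2*x^2*y*z^2 - x^3*z - x*y^2*z - x*z^3 - 4*x^2*y + 4*x*z + y
trace(b a^-1 b a^-1 b^-2 a^2) = trace(b^-1 a^2 b a^-1 b a^-1) trace(b) - trace(b^-1 a^2 b a^-1 b a^-1 b) = -x^3*y^3*z + x^4*y^2 + x^2*y^4 + 2*x^2*y^2*z^2 - x^3*y*z - x*y^3*z - x*y*z^3 - 4*x^2*y^2 + 3*x*y*z + x^2 + y^2 + z^2 - 2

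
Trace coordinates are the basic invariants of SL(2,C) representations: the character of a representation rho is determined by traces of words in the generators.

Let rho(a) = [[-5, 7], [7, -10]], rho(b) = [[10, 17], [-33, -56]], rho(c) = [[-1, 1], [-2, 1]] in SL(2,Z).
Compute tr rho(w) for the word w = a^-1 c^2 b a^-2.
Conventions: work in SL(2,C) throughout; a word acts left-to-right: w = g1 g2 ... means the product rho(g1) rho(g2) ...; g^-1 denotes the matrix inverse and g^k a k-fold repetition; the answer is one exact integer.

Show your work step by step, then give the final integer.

rho(a^-1) = [[-10, -7], [-7, -5]]
... * rho(c) = [[-1, 1], [-2, 1]]  ->  [[24, -17], [17, -12]]
... * rho(c) = [[-1, 1], [-2, 1]]  ->  [[10, 7], [7, 5]]
... * rho(b) = [[10, 17], [-33, -56]]  ->  [[-131, -222], [-95, -161]]
... * rho(a^-1) = [[-10, -7], [-7, -5]]  ->  [[2864, 2027], [2077, 1470]]
... * rho(a^-1) = [[-10, -7], [-7, -5]]  ->  [[-42829, -30183], [-31060, -21889]]
tr = -42829 + -21889 = -64718

-64718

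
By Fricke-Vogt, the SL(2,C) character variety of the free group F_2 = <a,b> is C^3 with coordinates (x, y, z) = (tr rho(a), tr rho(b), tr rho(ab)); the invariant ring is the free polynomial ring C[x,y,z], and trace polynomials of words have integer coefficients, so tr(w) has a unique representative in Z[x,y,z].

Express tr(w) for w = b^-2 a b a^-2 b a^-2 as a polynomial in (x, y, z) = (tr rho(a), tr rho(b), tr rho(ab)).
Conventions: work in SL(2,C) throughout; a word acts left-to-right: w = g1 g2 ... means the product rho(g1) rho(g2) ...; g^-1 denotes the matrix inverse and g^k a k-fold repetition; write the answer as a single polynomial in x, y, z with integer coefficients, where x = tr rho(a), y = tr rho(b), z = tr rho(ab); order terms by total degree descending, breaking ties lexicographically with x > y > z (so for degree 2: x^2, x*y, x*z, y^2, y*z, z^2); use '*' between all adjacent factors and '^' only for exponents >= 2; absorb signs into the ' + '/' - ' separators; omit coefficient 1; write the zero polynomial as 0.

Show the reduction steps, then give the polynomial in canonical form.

reduce: trace(b a^-1) = trace(b) trace(a) - trace(b a)  (eliminate a^-1) = x*y - z
so trace(b a b) = trace(b) trace(a b) - trace(a)  (reduce the b square) = y*z - x
so trace(b a b a) = trace(b a) trace(b a) - trace(1)  (split on b) = z^2 - 2
trace(a^-1 b a b) = trace(b a b) trace(a) - trace(b a b a)  (eliminate a^-1) = x*y*z - x^2 - z^2 + 2
reduce: trace(a b a^-2 b) = trace(a^-1 b a b) trace(a) - trace(a^-1 b a b a)  (eliminate a^-1) = x^2*y*z - x^3 - x*z^2 - y*z + 3*x
reduce: trace(b^-1 a b a^-2) = trace(a b a^-2) trace(b) - trace(a b a^-2 b)  (eliminate b^-1) = -x^2*y*z + x^3 + x*y^2 + x*z^2 - 3*x
trace(a^2 b) = trace(a) trace(b a) - trace(b)  (reduce the a square) = x*z - y
trace(a^2) = trace(a) trace(a) - trace(1)  (reduce the a square) = x^2 - 2
reduce: trace(a b^2 a) = trace(b) trace(a^2 b) - trace(a^2)  (reduce the b square) = x*y*z - x^2 - y^2 + 2
trace(a b^2 a b) = trace(b) trace(a b a b) - trace(a b a)  (reduce the b square) = y*z^2 - x*z - y
trace(b a b^-1 a b) = trace(a b^2 a) trace(b) - trace(a b^2 a b)  (eliminate b^-1) = x*y^2*z - x^2*y - y^3 - y*z^2 + x*z + 3*y
reduce: trace(a b a b a) = trace(a) trace(b a b a) - trace(b a b)  (reduce the a square) = x*z^2 - y*z - x
trace(a b a b a b) = trace(b a) trace(b a b a) - trace(b^-1 a^-1)  (split on b) = z^3 - 3*z
reduce: trace(b a b^-1 a b a) = trace(a b a b a) trace(b) - trace(a b a b a b)  (eliminate b^-1) = x*y*z^2 - y^2*z - z^3 - x*y + 3*z
so trace(a^-1 b a b^-1 a b) = trace(b a b^-1 a b) trace(a) - trace(b a b^-1 a b a)  (eliminate a^-1) = x^2*y^2*z - x^3*y - x*y^3 - 2*x*y*z^2 + x^2*z + y^2*z + z^3 + 4*x*y - 3*z
reduce: trace(b^-1 a b a^-2 b a) = trace(a^-1 b a b^-1 a b) trace(a) - trace(a^-1 b a b^-1 a b a)  (eliminate a^-1) = x^3*y^2*z - x^4*y - x^2*y^3 - 2*x^2*y*z^2 + x^3*z + x*z^3 + 5*x^2*y + y^3 + y*z^2 - 4*x*z - 3*y
trace(a^-1 b a^2 b) = trace(b a^2 b) trace(a) - trace(b a^2 b a)  (eliminate a^-1) = x^2*y*z - x^3 - x*y^2 - x*z^2 + y*z + 3*x
so trace(a b a^-2 b a) = trace(a^-1 b a^2 b) trace(a) - trace(a^-1 b a^2 b a)  (eliminate a^-1) = x^3*y*z - x^4 - x^2*y^2 - x^2*z^2 + 4*x^2 + y^2 - 2
reduce: trace(b^-2 a b a^-2 b a) = trace(b^-1 a b a^-2 b a) trace(b) - trace(b^-1 a b a^-2 b a b)  (eliminate b^-1) = x^3*y^3*z - x^4*y^2 - x^2*y^4 - 2*x^2*y^2*z^2 + x*y*z^3 + x^4 + 6*x^2*y^2 + x^2*z^2 + y^4 + y^2*z^2 - 4*x*y*z - 4*x^2 - 4*y^2 + 2
reduce: trace(a^-1 b^-2 a b a^-2 b) = trace(b^-2 a b a^-2 b) trace(a) - trace(b^-2 a b a^-2 b a)  (eliminate a^-1) = -x^3*y^3*z + x^4*y^2 + x^2*y^4 + 2*x^2*y^2*z^2 - x^3*y*z - x*y*z^3 - 5*x^2*y^2 - y^4 - y^2*z^2 + 4*x*y*z + x^2 + 4*y^2 - 2
trace(b^-2 a b a^-2 b a^-2) = trace(a^-1 b^-2 a b a^-2 b) trace(a) - trace(a^-1 b^-2 a b a^-2 b a)  (eliminate a^-1) = -x^4*y^3*z + x^5*y^2 + x^3*y^4 + 2*x^3*y^2*z^2 - x^4*y*z - x^2*y*z^3 - 5*x^3*y^2 - x*y^4 - x*y^2*z^2 + 5*x^2*y*z + 3*x*y^2 - x*z^2 + x

-x^4*y^3*z + x^5*y^2 + x^3*y^4 + 2*x^3*y^2*z^2 - x^4*y*z - x^2*y*z^3 - 5*x^3*y^2 - x*y^4 - x*y^2*z^2 + 5*x^2*y*z + 3*x*y^2 - x*z^2 + x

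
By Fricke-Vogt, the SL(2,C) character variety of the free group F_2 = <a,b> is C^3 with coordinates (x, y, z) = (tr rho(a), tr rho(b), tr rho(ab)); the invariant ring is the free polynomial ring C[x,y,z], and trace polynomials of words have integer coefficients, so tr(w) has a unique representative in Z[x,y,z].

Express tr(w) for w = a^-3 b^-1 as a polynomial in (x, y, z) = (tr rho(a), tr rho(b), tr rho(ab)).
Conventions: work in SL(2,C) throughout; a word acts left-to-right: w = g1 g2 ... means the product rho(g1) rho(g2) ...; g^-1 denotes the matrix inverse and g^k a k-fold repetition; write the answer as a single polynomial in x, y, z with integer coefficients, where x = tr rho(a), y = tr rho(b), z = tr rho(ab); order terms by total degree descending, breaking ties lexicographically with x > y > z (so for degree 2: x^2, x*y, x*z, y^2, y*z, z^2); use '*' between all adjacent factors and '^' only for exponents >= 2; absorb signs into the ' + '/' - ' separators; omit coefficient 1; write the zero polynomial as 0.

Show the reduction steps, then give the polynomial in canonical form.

x^2*z - x*y - z

next, trace(a^-1) = trace(a) = x
next, trace(a^-1 b) = trace(b) * trace(a) - trace(b a) = x*y - z
and trace(a^-1 b^-1) = trace(a^-1) * trace(b) - trace(a^-1 b) = z
trace(b^-1 a^-2) = trace(a^-1 b^-1) * trace(a) - trace(a^-1 b^-1 a) = x*z - y
next, trace(a^-3 b^-1) = trace(b^-1 a^-2) * trace(a) - trace(b^-1 a^-1) = x^2*z - x*y - z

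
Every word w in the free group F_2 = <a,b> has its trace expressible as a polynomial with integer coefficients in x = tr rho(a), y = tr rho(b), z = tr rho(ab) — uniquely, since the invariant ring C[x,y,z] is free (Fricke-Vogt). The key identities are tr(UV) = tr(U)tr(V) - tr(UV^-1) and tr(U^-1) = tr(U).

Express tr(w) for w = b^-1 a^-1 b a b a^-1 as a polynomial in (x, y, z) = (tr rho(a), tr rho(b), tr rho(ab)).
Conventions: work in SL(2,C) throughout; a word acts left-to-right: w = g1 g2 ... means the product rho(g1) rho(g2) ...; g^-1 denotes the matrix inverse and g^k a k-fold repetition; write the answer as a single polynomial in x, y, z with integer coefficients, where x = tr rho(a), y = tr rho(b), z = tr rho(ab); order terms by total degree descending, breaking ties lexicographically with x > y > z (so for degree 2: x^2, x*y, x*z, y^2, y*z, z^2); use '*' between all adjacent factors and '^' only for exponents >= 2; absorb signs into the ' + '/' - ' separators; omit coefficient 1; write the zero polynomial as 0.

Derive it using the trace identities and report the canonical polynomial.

x*y*z^2 - x^2*z - y^2*z - z^3 + x*y + 3*z

use: trace(a b a) = trace(a) * trace(b a) - trace(b) = x*z - y
use: trace(b a b a) = trace(a b) * trace(a b) - trace(1) = z^2 - 2
apply: trace(b a b) = trace(b) * trace(a b) - trace(a) = y*z - x
trace(a b a b a) = trace(a) * trace(b a b a) - trace(b a b) = x*z^2 - y*z - x
use: trace(a b a b a b) = trace(b a b a) * trace(b a) - trace(a b) = z^3 - 3*z
trace(b^-1 a b a b a) = trace(a b a b a) * trace(b) - trace(a b a b a b) = x*y*z^2 - y^2*z - z^3 - x*y + 3*z
trace(b a b a^-1 b^-1 a) = trace(b^-1 a b a b) * trace(a) - trace(b^-1 a b a b a) = -x*y*z^2 + x^2*z + y^2*z + z^3 - 3*z
apply: trace(b^-1 a^-1 b a b a^-1) = trace(b a b a^-1 b^-1) * trace(a) - trace(b a b a^-1 b^-1 a) = x*y*z^2 - x^2*z - y^2*z - z^3 + x*y + 3*z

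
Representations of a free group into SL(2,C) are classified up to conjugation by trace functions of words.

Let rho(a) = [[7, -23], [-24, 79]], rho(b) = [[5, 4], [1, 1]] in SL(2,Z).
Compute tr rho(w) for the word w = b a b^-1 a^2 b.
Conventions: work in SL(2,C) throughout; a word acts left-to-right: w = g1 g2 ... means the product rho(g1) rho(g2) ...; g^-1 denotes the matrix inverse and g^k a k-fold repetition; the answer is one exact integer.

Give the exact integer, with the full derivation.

-5214519

rho(b) = [[5, 4], [1, 1]]
... * rho(a) = [[7, -23], [-24, 79]]  ->  [[-61, 201], [-17, 56]]
... * rho(b^-1) = [[1, -4], [-1, 5]]  ->  [[-262, 1249], [-73, 348]]
... * rho(a) = [[7, -23], [-24, 79]]  ->  [[-31810, 104697], [-8863, 29171]]
... * rho(a) = [[7, -23], [-24, 79]]  ->  [[-2735398, 9002693], [-762145, 2508358]]
... * rho(b) = [[5, 4], [1, 1]]  ->  [[-4674297, -1938899], [-1302367, -540222]]
tr = -4674297 + -540222 = -5214519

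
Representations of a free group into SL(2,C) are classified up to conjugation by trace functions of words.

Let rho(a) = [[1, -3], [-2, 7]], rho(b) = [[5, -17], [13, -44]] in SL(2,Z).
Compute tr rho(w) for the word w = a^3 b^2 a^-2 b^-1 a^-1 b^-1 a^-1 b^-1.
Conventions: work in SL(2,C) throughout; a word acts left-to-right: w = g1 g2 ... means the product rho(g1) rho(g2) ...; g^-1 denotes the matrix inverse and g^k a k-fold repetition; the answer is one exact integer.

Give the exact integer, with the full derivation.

-650754975472

rho(a) = [[1, -3], [-2, 7]]
... * rho(a) = [[1, -3], [-2, 7]]  ->  [[7, -24], [-16, 55]]
... * rho(a) = [[1, -3], [-2, 7]]  ->  [[55, -189], [-126, 433]]
... * rho(b) = [[5, -17], [13, -44]]  ->  [[-2182, 7381], [4999, -16910]]
... * rho(b) = [[5, -17], [13, -44]]  ->  [[85043, -287670], [-194835, 659057]]
... * rho(a^-1) = [[7, 3], [2, 1]]  ->  [[19961, -32541], [-45731, 74552]]
... * rho(a^-1) = [[7, 3], [2, 1]]  ->  [[74645, 27342], [-171013, -62641]]
... * rho(b^-1) = [[-44, 17], [-13, 5]]  ->  [[-3639826, 1405675], [8338905, -3220426]]
... * rho(a^-1) = [[7, 3], [2, 1]]  ->  [[-22667432, -9513803], [51931483, 21796289]]
... * rho(b^-1) = [[-44, 17], [-13, 5]]  ->  [[1121046447, -432915359], [-2568337009, 991816656]]
... * rho(a^-1) = [[7, 3], [2, 1]]  ->  [[6981494411, 2930223982], [-15994725751, -6713194371]]
... * rho(b^-1) = [[-44, 17], [-13, 5]]  ->  [[-345278665850, 133336524897], [791039459867, -305476309622]]
tr = -345278665850 + -305476309622 = -650754975472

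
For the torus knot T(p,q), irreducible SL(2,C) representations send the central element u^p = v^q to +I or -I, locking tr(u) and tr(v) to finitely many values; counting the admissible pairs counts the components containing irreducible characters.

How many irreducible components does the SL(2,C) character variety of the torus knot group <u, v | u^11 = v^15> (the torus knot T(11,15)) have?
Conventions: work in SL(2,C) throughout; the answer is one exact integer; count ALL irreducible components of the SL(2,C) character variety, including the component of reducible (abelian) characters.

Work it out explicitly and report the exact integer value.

71

In the torus knot group T(11,15), u^11 = v^15 is central, so an irreducible representation sends it to +I or -I (Schur).
On an irreducible component, tr(u) is locked at 2*cos(pi*alpha/11) for some alpha in 1..10, and tr(v) at 2*cos(pi*beta/15) for some beta in 1..14.
u^11 = (-1)^alpha I and v^15 = (-1)^beta I must agree, so alpha and beta have equal parity.
count pairs: odd alpha (5 choices) x odd beta (7), plus even alpha (5) x even beta (7): 5*7 + 5*7 = 70.
components with irreducible characters: 70; plus the single component of reducible (abelian) characters: total 71.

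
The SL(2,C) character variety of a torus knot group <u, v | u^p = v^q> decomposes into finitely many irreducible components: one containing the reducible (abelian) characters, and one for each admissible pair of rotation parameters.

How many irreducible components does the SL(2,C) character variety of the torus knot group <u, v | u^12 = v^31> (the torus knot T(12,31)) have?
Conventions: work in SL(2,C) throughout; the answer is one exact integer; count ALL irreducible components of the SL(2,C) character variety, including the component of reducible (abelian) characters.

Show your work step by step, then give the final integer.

In the torus knot group T(12,31), u^12 = v^31 is central, so an irreducible representation sends it to +I or -I (Schur).
So on each irreducible component the traces are pinned: tr(u) = 2*cos(pi*alpha/12) with 1 <= alpha <= 11, tr(v) = 2*cos(pi*beta/31) with 1 <= beta <= 30.
u^12 = (-1)^alpha I and v^31 = (-1)^beta I must agree, so alpha and beta have equal parity.
Counting: 6 odd alphas x 15 odd betas + 5 even alphas x 15 even betas = 90 + 75 = 165.
Total: 165 irreducible-character components + 1 reducible (abelian) component = 166.

166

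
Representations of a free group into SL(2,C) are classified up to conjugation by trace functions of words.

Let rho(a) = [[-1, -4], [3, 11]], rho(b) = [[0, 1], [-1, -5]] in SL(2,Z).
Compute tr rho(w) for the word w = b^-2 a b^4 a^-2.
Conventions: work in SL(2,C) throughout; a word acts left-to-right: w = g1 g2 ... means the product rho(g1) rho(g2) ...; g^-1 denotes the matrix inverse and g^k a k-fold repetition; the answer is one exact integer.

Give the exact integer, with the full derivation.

rho(b^-1) = [[-5, -1], [1, 0]]
... * rho(b^-1) = [[-5, -1], [1, 0]]  ->  [[24, 5], [-5, -1]]
... * rho(a) = [[-1, -4], [3, 11]]  ->  [[-9, -41], [2, 9]]
... * rho(b) = [[0, 1], [-1, -5]]  ->  [[41, 196], [-9, -43]]
... * rho(b) = [[0, 1], [-1, -5]]  ->  [[-196, -939], [43, 206]]
... * rho(b) = [[0, 1], [-1, -5]]  ->  [[939, 4499], [-206, -987]]
... * rho(b) = [[0, 1], [-1, -5]]  ->  [[-4499, -21556], [987, 4729]]
... * rho(a^-1) = [[11, 4], [-3, -1]]  ->  [[15179, 3560], [-3330, -781]]
... * rho(a^-1) = [[11, 4], [-3, -1]]  ->  [[156289, 57156], [-34287, -12539]]
tr = 156289 + -12539 = 143750

143750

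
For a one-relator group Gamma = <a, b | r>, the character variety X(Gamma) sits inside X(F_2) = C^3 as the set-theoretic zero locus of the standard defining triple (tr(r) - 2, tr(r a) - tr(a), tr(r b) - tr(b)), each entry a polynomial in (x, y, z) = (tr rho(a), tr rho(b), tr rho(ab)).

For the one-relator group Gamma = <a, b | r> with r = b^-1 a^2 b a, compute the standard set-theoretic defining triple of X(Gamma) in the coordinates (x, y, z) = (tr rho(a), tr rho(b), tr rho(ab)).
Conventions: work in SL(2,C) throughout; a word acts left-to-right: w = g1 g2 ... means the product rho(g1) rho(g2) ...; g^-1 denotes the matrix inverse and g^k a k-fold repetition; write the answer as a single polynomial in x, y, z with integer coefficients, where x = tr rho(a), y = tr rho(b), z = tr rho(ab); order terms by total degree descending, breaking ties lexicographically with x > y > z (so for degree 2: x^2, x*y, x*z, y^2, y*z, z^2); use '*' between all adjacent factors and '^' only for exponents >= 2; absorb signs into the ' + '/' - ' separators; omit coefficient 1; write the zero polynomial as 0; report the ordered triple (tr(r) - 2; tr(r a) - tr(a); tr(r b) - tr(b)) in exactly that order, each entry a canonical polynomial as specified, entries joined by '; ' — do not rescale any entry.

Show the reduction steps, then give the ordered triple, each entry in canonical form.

x^2*y*z - x*y^2 - x*z^2 + x - 2; x^3*y*z - x^2*y^2 - x^2*z^2 - x + 2; x^2*z - x*y - y - z

and trace(b a^2) = trace(a) trace(b a) - trace(b)   [square of a] = x*z - y
trace(a^2 b a) = trace(a) trace(b a^2) - trace(b a)   [square of a] = x^2*z - x*y - z
trace(b a b a) = trace(b a) trace(b a) - trace(1)   [split at a repeated b] = z^2 - 2
trace(b a b) = trace(b) trace(a b) - trace(a)   [square of b] = y*z - x
trace(a^2 b a b) = trace(a) trace(b a b a) - trace(b a b)   [square of a] = x*z^2 - y*z - x
trace(b^-1 a^2 b a) = trace(a^2 b a) trace(b) - trace(a^2 b a b)   [inverse elimination on b] = x^2*y*z - x*y^2 - x*z^2 + x
next, trace(a^2 b a^2) = trace(a) trace(a^2 b a) - trace(a^2 b)   [square of a] = x^3*z - x^2*y - 2*x*z + y
trace(a^2) = trace(a) trace(a) - trace(1)   [square of a] = x^2 - 2
trace(b a^2 b) = trace(b) trace(a^2 b) - trace(a^2)   [square of b] = x*y*z - x^2 - y^2 + 2
trace(a^2 b a^2 b) = trace(a) trace(b a^2 b a) - trace(b a^2 b)   [square of a] = x^2*z^2 - 2*x*y*z + y^2 - 2
trace(b^-1 a^2 b a^2) = trace(a^2 b a^2) trace(b) - trace(a^2 b a^2 b)   [inverse elimination on b] = x^3*y*z - x^2*y^2 - x^2*z^2 + 2
assemble the triple (trace(r) - 2; trace(r a) - x; trace(r b) - y)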